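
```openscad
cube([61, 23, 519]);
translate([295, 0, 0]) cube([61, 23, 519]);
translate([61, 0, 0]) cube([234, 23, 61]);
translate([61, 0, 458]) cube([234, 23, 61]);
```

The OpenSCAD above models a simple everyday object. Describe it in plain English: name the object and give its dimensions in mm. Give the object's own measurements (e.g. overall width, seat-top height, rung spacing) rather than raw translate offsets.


A rectangular picture frame lying in the x–z plane (depth along y). The opening is 234 mm wide (x) by 397 mm tall (z), surrounded by a border 61 mm wide on all four sides. The frame is 23 mm deep and is made of two full-height vertical stiles with two horizontal rails fitted between them.


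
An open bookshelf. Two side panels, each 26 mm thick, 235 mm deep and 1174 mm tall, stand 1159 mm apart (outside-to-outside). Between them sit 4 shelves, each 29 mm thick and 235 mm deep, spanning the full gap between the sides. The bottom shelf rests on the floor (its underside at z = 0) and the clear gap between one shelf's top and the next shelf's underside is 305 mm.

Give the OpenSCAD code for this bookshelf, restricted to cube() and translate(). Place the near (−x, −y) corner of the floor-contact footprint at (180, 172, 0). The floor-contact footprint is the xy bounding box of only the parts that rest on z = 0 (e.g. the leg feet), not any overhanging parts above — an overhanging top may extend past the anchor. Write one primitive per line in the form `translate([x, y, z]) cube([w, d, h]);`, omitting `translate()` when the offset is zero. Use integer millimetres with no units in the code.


translate([180, 172, 0]) cube([26, 235, 1174]);
translate([1313, 172, 0]) cube([26, 235, 1174]);
translate([206, 172, 0]) cube([1107, 235, 29]);
translate([206, 172, 334]) cube([1107, 235, 29]);
translate([206, 172, 668]) cube([1107, 235, 29]);
translate([206, 172, 1002]) cube([1107, 235, 29]);


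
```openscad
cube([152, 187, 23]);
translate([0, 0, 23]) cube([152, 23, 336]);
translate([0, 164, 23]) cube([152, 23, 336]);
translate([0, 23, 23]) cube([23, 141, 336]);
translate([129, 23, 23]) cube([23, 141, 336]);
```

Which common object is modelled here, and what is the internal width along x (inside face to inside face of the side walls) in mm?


An open box. The internal width is 106 mm.

A 152×187 base slab with four walls standing on it — an open box. The base is 152 mm wide and the walls are 23 mm thick, so the internal width is 152 − 2 × 23 = 106 mm.


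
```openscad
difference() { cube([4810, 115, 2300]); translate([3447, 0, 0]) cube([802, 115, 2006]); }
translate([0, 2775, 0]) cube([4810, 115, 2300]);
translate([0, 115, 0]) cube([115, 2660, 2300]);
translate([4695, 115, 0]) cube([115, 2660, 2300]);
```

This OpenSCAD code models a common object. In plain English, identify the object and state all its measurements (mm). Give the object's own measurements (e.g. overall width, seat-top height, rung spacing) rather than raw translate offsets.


A single room: four walls, each 2300 mm tall and 115 mm thick, enclosing an outside footprint 4810×2890 mm (x × y), no floor or roof. The front and back walls (−y and +y sides) run the full x-width; the side walls fit between their inner faces. A door opening 802 mm wide and 2006 mm tall is cut through the front wall from the floor up, its −x edge 3447 mm from the wall's −x end.


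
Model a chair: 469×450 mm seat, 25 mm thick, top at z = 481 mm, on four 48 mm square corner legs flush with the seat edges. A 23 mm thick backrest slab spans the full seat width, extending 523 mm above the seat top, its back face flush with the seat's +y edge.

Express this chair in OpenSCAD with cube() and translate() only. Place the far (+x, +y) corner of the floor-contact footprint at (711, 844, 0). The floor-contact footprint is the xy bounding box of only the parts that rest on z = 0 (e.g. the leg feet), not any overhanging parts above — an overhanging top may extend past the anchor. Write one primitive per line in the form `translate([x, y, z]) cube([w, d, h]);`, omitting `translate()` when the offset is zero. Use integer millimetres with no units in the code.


// leg_h = 481 - 25 = 456
translate([242, 394, 456]) cube([469, 450, 25]);
translate([242, 394, 0]) cube([48, 48, 456]);
translate([663, 394, 0]) cube([48, 48, 456]);
translate([242, 796, 0]) cube([48, 48, 456]);
translate([663, 796, 0]) cube([48, 48, 456]);
translate([242, 821, 481]) cube([469, 23, 523]);


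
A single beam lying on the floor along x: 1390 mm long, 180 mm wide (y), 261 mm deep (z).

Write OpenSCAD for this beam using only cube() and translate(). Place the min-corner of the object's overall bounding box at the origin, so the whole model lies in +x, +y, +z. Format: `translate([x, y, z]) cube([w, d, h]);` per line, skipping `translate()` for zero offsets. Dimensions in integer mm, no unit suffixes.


cube([1390, 180, 261]);


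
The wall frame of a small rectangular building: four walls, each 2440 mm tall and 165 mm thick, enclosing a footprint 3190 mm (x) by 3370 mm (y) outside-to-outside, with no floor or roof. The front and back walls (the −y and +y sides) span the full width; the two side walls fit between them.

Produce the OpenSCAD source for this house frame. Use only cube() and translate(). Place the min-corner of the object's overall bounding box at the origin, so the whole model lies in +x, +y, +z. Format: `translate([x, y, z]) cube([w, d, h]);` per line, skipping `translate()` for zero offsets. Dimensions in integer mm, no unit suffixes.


cube([3190, 165, 2440]);
translate([0, 3205, 0]) cube([3190, 165, 2440]);
translate([0, 165, 0]) cube([165, 3040, 2440]);
translate([3025, 165, 0]) cube([165, 3040, 2440]);


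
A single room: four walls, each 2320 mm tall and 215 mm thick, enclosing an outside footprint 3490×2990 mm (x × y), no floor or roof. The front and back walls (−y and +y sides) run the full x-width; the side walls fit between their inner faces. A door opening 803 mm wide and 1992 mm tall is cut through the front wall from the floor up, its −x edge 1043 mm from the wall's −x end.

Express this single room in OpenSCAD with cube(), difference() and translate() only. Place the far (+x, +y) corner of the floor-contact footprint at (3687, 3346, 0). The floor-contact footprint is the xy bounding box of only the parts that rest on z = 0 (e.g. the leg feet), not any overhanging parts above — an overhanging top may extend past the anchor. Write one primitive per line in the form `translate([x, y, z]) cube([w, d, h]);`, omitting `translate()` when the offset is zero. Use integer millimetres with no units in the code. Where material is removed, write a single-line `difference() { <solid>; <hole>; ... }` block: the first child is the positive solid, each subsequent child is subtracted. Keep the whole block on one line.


difference() { translate([197, 356, 0]) cube([3490, 215, 2320]); translate([1240, 356, 0]) cube([803, 215, 1992]); }
translate([197, 3131, 0]) cube([3490, 215, 2320]);
translate([197, 571, 0]) cube([215, 2560, 2320]);
translate([3472, 571, 0]) cube([215, 2560, 2320]);


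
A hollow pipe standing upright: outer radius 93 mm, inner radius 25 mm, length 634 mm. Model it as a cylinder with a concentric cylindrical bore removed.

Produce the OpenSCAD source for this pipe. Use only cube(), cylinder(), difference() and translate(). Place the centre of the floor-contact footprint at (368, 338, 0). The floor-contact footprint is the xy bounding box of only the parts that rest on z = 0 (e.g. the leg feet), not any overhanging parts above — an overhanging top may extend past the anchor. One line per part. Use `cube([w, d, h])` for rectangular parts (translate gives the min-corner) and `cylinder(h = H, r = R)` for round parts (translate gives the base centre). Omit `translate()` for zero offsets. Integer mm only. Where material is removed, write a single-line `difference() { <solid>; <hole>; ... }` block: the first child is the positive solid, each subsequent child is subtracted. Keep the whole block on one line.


difference() { translate([368, 338, 0]) cylinder(h = 634, r = 93); translate([368, 338, 0]) cylinder(h = 634, r = 25); }


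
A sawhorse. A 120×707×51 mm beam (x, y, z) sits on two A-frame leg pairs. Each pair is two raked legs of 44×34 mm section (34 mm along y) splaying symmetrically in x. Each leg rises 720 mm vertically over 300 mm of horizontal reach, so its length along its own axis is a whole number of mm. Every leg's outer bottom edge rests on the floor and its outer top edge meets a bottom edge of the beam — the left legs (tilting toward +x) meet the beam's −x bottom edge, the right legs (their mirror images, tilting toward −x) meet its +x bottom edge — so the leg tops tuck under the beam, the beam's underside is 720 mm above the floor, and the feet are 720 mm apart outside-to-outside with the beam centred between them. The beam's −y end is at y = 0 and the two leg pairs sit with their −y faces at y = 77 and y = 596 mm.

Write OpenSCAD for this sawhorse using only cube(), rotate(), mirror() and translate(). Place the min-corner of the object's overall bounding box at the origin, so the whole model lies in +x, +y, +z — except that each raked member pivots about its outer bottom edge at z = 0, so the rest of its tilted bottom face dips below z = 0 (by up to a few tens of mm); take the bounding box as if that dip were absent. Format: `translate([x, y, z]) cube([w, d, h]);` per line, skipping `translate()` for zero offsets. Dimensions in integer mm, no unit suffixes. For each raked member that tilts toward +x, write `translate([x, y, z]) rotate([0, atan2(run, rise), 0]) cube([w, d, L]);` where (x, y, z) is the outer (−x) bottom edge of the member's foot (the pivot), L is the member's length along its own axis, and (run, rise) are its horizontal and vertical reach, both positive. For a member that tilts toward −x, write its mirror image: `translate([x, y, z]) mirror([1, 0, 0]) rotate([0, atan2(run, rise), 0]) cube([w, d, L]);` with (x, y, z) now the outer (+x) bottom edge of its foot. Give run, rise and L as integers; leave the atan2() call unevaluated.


// leg length = √(300² + 720²) = 780
// right-leg outer foot x = 2·300 + 120 = 720
// beam min-corner = (300, 0, 720)
translate([300, 0, 720]) cube([120, 707, 51]);
translate([0, 77, 0]) rotate([0, atan2(300, 720), 0]) cube([44, 34, 780]);
translate([720, 77, 0]) mirror([1, 0, 0]) rotate([0, atan2(300, 720), 0]) cube([44, 34, 780]);
translate([0, 596, 0]) rotate([0, atan2(300, 720), 0]) cube([44, 34, 780]);
translate([720, 596, 0]) mirror([1, 0, 0]) rotate([0, atan2(300, 720), 0]) cube([44, 34, 780]);


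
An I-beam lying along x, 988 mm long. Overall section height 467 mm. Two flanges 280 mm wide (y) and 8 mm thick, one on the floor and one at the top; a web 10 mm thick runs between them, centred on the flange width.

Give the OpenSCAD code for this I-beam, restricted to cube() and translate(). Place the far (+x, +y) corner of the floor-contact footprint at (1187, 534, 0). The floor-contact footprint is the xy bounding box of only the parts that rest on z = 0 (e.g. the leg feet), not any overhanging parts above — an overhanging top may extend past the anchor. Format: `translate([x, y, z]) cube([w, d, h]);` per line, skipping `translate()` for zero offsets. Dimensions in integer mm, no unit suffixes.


translate([199, 254, 0]) cube([988, 280, 8]);
translate([199, 389, 8]) cube([988, 10, 451]);
translate([199, 254, 459]) cube([988, 280, 8]);


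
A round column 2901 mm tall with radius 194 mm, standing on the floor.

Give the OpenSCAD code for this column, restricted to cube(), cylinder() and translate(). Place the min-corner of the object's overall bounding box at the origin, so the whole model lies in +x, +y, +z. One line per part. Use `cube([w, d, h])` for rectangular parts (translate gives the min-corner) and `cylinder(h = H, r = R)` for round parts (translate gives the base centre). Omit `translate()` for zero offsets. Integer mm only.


translate([194, 194, 0]) cylinder(h = 2901, r = 194);


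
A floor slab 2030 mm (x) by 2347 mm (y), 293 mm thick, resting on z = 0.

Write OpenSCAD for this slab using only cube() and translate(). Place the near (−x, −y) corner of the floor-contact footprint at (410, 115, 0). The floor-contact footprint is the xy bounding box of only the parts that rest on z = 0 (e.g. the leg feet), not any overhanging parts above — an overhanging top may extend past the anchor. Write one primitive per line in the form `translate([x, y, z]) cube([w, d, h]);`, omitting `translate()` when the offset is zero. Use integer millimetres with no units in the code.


translate([410, 115, 0]) cube([2030, 2347, 293]);


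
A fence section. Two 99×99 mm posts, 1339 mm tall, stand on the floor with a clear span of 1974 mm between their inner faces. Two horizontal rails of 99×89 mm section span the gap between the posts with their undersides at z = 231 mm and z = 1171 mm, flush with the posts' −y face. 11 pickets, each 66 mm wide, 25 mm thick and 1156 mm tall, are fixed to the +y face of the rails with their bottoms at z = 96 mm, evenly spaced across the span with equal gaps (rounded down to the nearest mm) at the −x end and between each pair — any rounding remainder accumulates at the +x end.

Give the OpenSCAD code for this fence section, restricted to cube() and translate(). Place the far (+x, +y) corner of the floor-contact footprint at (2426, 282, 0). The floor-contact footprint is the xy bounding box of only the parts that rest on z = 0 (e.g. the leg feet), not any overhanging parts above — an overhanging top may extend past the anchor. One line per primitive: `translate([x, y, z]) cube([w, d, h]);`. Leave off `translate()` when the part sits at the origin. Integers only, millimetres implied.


translate([254, 183, 0]) cube([99, 99, 1339]);
translate([2327, 183, 0]) cube([99, 99, 1339]);
translate([353, 183, 231]) cube([1974, 99, 89]);
translate([353, 183, 1171]) cube([1974, 99, 89]);
translate([457, 282, 96]) cube([66, 25, 1156]);
translate([627, 282, 96]) cube([66, 25, 1156]);
translate([797, 282, 96]) cube([66, 25, 1156]);
translate([967, 282, 96]) cube([66, 25, 1156]);
translate([1137, 282, 96]) cube([66, 25, 1156]);
translate([1307, 282, 96]) cube([66, 25, 1156]);
translate([1477, 282, 96]) cube([66, 25, 1156]);
translate([1647, 282, 96]) cube([66, 25, 1156]);
translate([1817, 282, 96]) cube([66, 25, 1156]);
translate([1987, 282, 96]) cube([66, 25, 1156]);
translate([2157, 282, 96]) cube([66, 25, 1156]);


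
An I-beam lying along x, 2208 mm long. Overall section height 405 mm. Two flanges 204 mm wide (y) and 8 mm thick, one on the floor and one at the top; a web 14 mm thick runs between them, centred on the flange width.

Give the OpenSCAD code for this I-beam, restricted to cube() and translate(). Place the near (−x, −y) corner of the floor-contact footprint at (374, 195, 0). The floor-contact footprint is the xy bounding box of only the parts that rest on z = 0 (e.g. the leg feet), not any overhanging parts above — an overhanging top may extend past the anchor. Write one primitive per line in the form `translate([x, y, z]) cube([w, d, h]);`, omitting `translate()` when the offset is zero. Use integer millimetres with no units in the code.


translate([374, 195, 0]) cube([2208, 204, 8]);
translate([374, 290, 8]) cube([2208, 14, 389]);
translate([374, 195, 397]) cube([2208, 204, 8]);


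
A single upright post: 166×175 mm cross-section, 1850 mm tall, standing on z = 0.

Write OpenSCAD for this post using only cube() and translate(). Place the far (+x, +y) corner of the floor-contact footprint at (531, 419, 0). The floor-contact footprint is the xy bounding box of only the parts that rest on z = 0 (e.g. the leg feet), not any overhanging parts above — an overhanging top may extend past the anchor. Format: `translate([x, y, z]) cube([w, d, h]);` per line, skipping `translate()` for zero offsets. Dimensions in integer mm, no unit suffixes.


translate([365, 244, 0]) cube([166, 175, 1850]);


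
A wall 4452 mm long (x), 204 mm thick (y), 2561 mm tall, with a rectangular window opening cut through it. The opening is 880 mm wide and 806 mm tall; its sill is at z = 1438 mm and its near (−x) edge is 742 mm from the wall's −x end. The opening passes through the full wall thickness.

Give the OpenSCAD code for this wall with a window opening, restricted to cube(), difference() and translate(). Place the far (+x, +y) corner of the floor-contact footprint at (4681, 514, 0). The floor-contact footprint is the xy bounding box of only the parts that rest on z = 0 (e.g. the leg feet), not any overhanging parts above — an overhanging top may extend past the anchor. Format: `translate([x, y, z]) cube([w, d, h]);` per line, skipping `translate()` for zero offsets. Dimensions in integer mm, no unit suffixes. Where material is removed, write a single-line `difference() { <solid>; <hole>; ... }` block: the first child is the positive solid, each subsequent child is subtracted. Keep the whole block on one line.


difference() { translate([229, 310, 0]) cube([4452, 204, 2561]); translate([971, 310, 1438]) cube([880, 204, 806]); }


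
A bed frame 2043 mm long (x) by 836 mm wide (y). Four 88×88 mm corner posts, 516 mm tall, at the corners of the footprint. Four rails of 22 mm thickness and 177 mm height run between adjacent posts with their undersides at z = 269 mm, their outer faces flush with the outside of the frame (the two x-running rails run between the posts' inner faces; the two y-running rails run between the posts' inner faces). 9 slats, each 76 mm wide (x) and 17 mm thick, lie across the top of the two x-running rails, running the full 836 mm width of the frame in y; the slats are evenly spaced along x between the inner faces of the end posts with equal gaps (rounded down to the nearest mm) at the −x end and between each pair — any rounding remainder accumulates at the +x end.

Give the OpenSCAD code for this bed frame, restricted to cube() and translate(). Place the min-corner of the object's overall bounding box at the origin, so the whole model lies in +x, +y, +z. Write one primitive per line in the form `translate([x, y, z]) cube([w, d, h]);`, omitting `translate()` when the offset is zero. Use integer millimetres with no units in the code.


// slat z = rail_z + rail_h = 269 + 177 = 446
// slat gap = ⌊(1867 − 9·76) / 10⌋ = 118
cube([88, 88, 516]);
translate([0, 748, 0]) cube([88, 88, 516]);
translate([1955, 0, 0]) cube([88, 88, 516]);
translate([1955, 748, 0]) cube([88, 88, 516]);
translate([88, 0, 269]) cube([1867, 22, 177]);
translate([88, 814, 269]) cube([1867, 22, 177]);
translate([0, 88, 269]) cube([22, 660, 177]);
translate([2021, 88, 269]) cube([22, 660, 177]);
translate([206, 0, 446]) cube([76, 836, 17]);
translate([400, 0, 446]) cube([76, 836, 17]);
translate([594, 0, 446]) cube([76, 836, 17]);
translate([788, 0, 446]) cube([76, 836, 17]);
translate([982, 0, 446]) cube([76, 836, 17]);
translate([1176, 0, 446]) cube([76, 836, 17]);
translate([1370, 0, 446]) cube([76, 836, 17]);
translate([1564, 0, 446]) cube([76, 836, 17]);
translate([1758, 0, 446]) cube([76, 836, 17]);


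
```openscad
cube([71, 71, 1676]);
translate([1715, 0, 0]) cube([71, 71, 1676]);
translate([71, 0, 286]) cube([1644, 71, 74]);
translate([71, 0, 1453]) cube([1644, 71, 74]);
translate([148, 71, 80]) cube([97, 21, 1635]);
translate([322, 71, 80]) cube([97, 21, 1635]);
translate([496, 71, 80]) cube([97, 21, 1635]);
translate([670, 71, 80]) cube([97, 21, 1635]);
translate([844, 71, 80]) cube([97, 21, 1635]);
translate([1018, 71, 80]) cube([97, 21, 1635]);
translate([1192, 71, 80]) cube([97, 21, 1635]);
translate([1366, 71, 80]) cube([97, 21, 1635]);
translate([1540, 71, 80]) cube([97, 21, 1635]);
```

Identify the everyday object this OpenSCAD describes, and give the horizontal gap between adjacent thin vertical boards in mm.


A fence section. The picket gap is 77 mm.

Two posts, two rails, 9 pickets — a fence section. Span 1644 mm holds 9 pickets of 97 mm with 10 equal gaps: ⌊(1644 − 9·97) / 10⌋ = 77 mm.


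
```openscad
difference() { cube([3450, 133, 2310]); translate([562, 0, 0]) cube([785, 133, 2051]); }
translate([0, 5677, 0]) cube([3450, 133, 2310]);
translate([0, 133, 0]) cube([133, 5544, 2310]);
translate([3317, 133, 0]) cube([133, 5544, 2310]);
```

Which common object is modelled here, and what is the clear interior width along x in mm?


A single room. The interior width is 3184 mm.

Four walls enclosing a rectangle with a door in the front wall — a room. Outside width 3450 minus two 133 mm walls gives 3184 mm.


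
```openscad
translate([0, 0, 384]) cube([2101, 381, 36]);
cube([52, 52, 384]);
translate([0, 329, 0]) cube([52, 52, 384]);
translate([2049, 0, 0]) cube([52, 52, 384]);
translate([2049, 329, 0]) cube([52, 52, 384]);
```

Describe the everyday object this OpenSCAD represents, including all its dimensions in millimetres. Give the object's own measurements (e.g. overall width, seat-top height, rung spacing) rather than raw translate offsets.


A bench: a 2101×381 mm seat slab, 36 mm thick, top at z = 420 mm, on four 52×52 mm square legs flush with the seat corners and standing on z = 0.


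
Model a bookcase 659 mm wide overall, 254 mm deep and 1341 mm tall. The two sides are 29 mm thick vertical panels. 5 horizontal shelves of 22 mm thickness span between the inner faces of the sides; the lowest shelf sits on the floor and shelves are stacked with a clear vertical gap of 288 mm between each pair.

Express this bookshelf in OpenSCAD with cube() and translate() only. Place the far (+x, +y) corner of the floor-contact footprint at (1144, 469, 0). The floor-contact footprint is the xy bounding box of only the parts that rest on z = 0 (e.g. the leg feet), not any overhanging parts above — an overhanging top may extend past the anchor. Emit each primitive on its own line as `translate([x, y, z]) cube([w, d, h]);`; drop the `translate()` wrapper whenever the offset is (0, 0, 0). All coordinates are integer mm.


translate([485, 215, 0]) cube([29, 254, 1341]);
translate([1115, 215, 0]) cube([29, 254, 1341]);
translate([514, 215, 0]) cube([601, 254, 22]);
translate([514, 215, 310]) cube([601, 254, 22]);
translate([514, 215, 620]) cube([601, 254, 22]);
translate([514, 215, 930]) cube([601, 254, 22]);
translate([514, 215, 1240]) cube([601, 254, 22]);


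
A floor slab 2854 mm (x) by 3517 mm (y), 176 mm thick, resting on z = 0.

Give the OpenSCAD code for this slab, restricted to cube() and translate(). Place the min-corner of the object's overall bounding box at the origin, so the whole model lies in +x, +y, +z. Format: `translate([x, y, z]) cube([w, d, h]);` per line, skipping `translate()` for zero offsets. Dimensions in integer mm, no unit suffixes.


cube([2854, 3517, 176]);


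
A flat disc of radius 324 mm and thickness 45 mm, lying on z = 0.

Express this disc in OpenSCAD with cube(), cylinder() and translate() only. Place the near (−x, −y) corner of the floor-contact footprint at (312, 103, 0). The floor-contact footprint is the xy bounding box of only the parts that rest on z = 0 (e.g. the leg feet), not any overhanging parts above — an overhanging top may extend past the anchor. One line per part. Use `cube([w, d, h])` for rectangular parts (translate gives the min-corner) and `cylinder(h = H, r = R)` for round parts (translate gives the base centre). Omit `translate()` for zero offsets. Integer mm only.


translate([636, 427, 0]) cylinder(h = 45, r = 324);


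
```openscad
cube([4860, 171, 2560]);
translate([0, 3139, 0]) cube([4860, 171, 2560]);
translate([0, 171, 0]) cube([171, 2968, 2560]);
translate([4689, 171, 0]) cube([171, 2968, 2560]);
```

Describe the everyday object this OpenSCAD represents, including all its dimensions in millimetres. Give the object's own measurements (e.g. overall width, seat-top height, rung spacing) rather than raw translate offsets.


The wall frame of a small rectangular building: four walls, each 2560 mm tall and 171 mm thick, enclosing a footprint 4860 mm (x) by 3310 mm (y) outside-to-outside, with no floor or roof. The front and back walls (the −y and +y sides) span the full width; the two side walls fit between them.


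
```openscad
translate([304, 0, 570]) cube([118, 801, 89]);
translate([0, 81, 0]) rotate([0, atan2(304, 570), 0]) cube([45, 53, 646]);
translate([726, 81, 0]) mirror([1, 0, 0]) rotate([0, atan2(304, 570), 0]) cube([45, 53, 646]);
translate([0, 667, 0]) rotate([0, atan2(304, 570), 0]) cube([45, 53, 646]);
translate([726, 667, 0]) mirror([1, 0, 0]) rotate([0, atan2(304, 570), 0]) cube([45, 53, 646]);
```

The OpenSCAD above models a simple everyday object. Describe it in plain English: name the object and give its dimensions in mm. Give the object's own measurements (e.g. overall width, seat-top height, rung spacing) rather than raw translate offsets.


A sawhorse. A 118×801×89 mm beam (x, y, z) sits on two A-frame leg pairs. Each pair is two raked legs of 45×53 mm section (53 mm along y) splaying symmetrically in x. Each leg rises 570 mm vertically over 304 mm of horizontal reach and is 646 mm long along its own axis. Every leg's outer bottom edge rests on the floor and its outer top edge meets a bottom edge of the beam — the left legs (tilting toward +x) meet the beam's −x bottom edge, the right legs (their mirror images, tilting toward −x) meet its +x bottom edge — so the leg tops tuck under the beam, the beam's underside is 570 mm above the floor, and the feet are 726 mm apart outside-to-outside with the beam centred between them. The two leg pairs are set in 81 mm from either end of the beam.


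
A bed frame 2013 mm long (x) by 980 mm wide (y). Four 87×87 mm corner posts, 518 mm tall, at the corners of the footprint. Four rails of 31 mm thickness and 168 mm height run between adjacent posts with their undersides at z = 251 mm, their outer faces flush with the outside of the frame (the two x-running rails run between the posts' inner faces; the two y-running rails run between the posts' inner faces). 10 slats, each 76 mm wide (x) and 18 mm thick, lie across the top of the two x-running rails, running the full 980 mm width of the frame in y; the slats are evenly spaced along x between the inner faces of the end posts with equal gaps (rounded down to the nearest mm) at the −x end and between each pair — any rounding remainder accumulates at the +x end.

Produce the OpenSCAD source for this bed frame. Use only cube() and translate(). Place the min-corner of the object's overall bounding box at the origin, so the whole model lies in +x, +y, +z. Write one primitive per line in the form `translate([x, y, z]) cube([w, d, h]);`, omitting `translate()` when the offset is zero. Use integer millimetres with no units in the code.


cube([87, 87, 518]);
translate([0, 893, 0]) cube([87, 87, 518]);
translate([1926, 0, 0]) cube([87, 87, 518]);
translate([1926, 893, 0]) cube([87, 87, 518]);
translate([87, 0, 251]) cube([1839, 31, 168]);
translate([87, 949, 251]) cube([1839, 31, 168]);
translate([0, 87, 251]) cube([31, 806, 168]);
translate([1982, 87, 251]) cube([31, 806, 168]);
translate([185, 0, 419]) cube([76, 980, 18]);
translate([359, 0, 419]) cube([76, 980, 18]);
translate([533, 0, 419]) cube([76, 980, 18]);
translate([707, 0, 419]) cube([76, 980, 18]);
translate([881, 0, 419]) cube([76, 980, 18]);
translate([1055, 0, 419]) cube([76, 980, 18]);
translate([1229, 0, 419]) cube([76, 980, 18]);
translate([1403, 0, 419]) cube([76, 980, 18]);
translate([1577, 0, 419]) cube([76, 980, 18]);
translate([1751, 0, 419]) cube([76, 980, 18]);


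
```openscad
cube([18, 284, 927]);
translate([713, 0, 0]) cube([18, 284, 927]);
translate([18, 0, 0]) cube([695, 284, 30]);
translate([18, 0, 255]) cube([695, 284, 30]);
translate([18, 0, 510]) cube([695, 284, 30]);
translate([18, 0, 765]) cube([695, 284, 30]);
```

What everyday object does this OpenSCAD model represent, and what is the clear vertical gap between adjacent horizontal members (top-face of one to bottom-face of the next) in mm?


A bookshelf. The clear shelf gap is 225 mm.

Two tall side panels with 4 horizontal boards between them — a bookshelf. The first two shelf undersides are at z = 0 and z = 255; with shelf thickness 30, the clear gap is 255 − 0 − 30 = 225 mm.


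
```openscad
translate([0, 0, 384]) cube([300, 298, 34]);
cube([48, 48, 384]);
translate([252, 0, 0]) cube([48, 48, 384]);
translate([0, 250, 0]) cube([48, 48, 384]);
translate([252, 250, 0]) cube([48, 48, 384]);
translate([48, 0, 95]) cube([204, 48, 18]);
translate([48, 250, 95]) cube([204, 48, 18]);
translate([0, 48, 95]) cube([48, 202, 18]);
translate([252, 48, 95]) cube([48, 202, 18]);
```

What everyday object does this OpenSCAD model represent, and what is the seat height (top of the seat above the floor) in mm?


A stool. The seat height is 418 mm.

A 300×298×34 slab at z = 384 on four corner posts — a stool. The seat top is 384 + 34 = 418 mm.


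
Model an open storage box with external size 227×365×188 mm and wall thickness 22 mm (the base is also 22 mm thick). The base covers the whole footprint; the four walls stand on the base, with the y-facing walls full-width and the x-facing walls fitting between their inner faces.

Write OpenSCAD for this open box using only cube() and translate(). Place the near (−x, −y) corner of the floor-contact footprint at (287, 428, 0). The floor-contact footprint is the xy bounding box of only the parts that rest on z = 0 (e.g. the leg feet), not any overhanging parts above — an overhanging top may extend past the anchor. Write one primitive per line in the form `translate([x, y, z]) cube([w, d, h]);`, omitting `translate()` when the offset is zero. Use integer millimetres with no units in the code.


translate([287, 428, 0]) cube([227, 365, 22]);
translate([287, 428, 22]) cube([227, 22, 166]);
translate([287, 771, 22]) cube([227, 22, 166]);
translate([287, 450, 22]) cube([22, 321, 166]);
translate([492, 450, 22]) cube([22, 321, 166]);


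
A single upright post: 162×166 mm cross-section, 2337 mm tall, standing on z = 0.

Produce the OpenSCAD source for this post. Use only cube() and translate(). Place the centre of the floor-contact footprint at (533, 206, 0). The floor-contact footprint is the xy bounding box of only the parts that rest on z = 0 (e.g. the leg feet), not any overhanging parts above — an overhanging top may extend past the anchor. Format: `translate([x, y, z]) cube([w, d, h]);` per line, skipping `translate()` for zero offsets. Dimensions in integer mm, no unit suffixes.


translate([452, 123, 0]) cube([162, 166, 2337]);


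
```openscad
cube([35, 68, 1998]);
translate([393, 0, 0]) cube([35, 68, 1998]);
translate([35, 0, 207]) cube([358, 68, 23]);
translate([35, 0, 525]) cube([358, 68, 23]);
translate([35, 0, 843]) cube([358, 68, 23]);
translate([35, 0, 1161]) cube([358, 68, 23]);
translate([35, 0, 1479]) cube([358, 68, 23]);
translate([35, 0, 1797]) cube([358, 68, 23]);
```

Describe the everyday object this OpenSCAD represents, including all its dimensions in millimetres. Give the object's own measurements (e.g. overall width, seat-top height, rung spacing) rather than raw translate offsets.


A straight ladder. Two 35×68 mm vertical rails, 1998 mm tall, stand 428 mm apart (outside-to-outside) with their front faces coplanar on the −y side. 6 rungs, each 68 mm deep and 23 mm tall, span between the inner faces of the rails, front faces flush with the rails. The lowest rung's underside is at z = 207 mm and rungs are spaced 318 mm apart (underside to underside).


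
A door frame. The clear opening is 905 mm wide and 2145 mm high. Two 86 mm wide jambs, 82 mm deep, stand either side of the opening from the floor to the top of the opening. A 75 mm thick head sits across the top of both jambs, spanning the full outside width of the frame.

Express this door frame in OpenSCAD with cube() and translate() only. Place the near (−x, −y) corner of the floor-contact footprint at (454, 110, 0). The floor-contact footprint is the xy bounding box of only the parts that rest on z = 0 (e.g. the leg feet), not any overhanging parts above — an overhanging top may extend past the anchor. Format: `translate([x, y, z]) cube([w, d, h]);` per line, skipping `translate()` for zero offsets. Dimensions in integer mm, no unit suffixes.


translate([454, 110, 0]) cube([86, 82, 2145]);
translate([1445, 110, 0]) cube([86, 82, 2145]);
translate([454, 110, 2145]) cube([1077, 82, 75]);


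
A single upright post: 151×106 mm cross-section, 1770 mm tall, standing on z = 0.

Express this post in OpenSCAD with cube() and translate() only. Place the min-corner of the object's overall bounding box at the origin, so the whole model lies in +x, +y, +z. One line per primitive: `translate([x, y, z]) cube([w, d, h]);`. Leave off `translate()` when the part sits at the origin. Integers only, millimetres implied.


cube([151, 106, 1770]);


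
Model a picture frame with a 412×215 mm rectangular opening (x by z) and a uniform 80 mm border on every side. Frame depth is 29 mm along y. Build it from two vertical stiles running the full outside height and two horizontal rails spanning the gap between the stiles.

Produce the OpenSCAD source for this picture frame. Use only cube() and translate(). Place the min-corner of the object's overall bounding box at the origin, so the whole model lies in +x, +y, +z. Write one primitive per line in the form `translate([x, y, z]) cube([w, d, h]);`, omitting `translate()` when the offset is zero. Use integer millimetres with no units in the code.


cube([80, 29, 375]);
translate([492, 0, 0]) cube([80, 29, 375]);
translate([80, 0, 0]) cube([412, 29, 80]);
translate([80, 0, 295]) cube([412, 29, 80]);


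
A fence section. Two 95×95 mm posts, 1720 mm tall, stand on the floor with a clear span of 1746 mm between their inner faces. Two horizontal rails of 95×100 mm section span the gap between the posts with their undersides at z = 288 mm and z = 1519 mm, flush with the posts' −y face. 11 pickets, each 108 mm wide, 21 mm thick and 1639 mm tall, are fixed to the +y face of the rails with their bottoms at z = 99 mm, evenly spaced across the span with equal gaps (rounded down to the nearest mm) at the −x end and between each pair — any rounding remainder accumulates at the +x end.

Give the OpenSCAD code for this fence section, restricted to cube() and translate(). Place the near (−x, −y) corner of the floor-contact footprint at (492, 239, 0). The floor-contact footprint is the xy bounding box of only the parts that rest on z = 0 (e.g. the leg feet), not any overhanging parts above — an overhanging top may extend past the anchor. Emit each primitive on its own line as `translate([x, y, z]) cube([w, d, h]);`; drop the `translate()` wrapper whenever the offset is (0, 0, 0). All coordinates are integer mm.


translate([492, 239, 0]) cube([95, 95, 1720]);
translate([2333, 239, 0]) cube([95, 95, 1720]);
translate([587, 239, 288]) cube([1746, 95, 100]);
translate([587, 239, 1519]) cube([1746, 95, 100]);
translate([633, 334, 99]) cube([108, 21, 1639]);
translate([787, 334, 99]) cube([108, 21, 1639]);
translate([941, 334, 99]) cube([108, 21, 1639]);
translate([1095, 334, 99]) cube([108, 21, 1639]);
translate([1249, 334, 99]) cube([108, 21, 1639]);
translate([1403, 334, 99]) cube([108, 21, 1639]);
translate([1557, 334, 99]) cube([108, 21, 1639]);
translate([1711, 334, 99]) cube([108, 21, 1639]);
translate([1865, 334, 99]) cube([108, 21, 1639]);
translate([2019, 334, 99]) cube([108, 21, 1639]);
translate([2173, 334, 99]) cube([108, 21, 1639]);


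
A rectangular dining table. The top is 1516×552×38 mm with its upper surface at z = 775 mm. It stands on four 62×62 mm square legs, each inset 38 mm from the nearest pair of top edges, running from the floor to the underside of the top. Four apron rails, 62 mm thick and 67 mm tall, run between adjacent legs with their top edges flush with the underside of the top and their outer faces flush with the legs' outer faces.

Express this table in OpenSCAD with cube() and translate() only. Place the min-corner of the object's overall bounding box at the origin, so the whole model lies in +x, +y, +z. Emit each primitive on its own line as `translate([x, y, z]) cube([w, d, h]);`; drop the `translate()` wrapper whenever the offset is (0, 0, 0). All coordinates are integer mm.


translate([0, 0, 737]) cube([1516, 552, 38]);
translate([38, 38, 0]) cube([62, 62, 737]);
translate([1416, 38, 0]) cube([62, 62, 737]);
translate([38, 452, 0]) cube([62, 62, 737]);
translate([1416, 452, 0]) cube([62, 62, 737]);
translate([100, 38, 670]) cube([1316, 62, 67]);
translate([100, 452, 670]) cube([1316, 62, 67]);
translate([38, 100, 670]) cube([62, 352, 67]);
translate([1416, 100, 670]) cube([62, 352, 67]);


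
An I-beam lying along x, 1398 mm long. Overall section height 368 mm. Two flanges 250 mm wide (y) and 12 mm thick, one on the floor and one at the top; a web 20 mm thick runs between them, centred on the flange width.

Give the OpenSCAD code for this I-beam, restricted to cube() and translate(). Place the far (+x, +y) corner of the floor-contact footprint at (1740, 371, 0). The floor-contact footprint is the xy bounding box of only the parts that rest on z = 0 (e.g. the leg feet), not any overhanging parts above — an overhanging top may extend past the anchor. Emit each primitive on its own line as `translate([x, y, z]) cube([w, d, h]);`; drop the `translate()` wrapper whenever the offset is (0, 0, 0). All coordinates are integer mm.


translate([342, 121, 0]) cube([1398, 250, 12]);
translate([342, 236, 12]) cube([1398, 20, 344]);
translate([342, 121, 356]) cube([1398, 250, 12]);


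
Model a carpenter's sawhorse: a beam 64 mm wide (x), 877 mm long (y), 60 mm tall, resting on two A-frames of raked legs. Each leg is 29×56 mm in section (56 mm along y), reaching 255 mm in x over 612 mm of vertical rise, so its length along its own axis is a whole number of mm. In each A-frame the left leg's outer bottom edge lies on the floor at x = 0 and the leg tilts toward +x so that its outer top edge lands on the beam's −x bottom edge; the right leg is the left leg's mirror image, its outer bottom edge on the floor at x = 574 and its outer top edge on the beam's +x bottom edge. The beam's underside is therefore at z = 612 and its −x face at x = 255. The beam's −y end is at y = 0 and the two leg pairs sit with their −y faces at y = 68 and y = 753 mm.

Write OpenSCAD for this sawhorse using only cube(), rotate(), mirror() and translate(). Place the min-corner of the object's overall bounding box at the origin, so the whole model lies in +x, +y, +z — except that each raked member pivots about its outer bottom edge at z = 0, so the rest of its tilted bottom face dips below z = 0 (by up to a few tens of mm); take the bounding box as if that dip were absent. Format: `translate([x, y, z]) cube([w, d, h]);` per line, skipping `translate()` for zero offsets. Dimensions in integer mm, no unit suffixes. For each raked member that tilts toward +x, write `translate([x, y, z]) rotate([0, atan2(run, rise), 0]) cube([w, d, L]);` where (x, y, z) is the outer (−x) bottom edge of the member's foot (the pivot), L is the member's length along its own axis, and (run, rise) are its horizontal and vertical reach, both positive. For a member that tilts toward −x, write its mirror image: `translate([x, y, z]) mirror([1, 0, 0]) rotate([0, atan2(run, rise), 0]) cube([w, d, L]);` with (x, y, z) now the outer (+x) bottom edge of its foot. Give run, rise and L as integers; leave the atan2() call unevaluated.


// leg length = √(255² + 612²) = 663
// right-leg outer foot x = 2·255 + 64 = 574
// beam min-corner = (255, 0, 612)
translate([255, 0, 612]) cube([64, 877, 60]);
translate([0, 68, 0]) rotate([0, atan2(255, 612), 0]) cube([29, 56, 663]);
translate([574, 68, 0]) mirror([1, 0, 0]) rotate([0, atan2(255, 612), 0]) cube([29, 56, 663]);
translate([0, 753, 0]) rotate([0, atan2(255, 612), 0]) cube([29, 56, 663]);
translate([574, 753, 0]) mirror([1, 0, 0]) rotate([0, atan2(255, 612), 0]) cube([29, 56, 663]);
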